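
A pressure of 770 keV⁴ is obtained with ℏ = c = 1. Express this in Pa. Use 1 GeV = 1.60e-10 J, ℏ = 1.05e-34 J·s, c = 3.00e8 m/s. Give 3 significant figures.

1.61e16 Pa

Pressure is [E]/[L]³ = [E]⁴/(ℏc)³.
1 GeV⁴ → 1/(ℏc)³ × (1 GeV in J)⁴ = 2.10e37 Pa.
Convert the energy scale: 770 keV⁴ = 7.70e-22 GeV⁴.
Result: 7.70e-22 × 2.10e37 = 1.61e16 Pa.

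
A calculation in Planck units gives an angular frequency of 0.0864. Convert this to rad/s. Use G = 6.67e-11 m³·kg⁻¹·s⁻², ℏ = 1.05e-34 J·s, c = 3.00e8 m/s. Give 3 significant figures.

One Planck angular frequency: ω_P = √(c⁵/(ℏG)) = 1.86e43 rad/s.
0.0864 × 1.86e43 rad/s = 1.61e42 rad/s

1.61e42 rad/s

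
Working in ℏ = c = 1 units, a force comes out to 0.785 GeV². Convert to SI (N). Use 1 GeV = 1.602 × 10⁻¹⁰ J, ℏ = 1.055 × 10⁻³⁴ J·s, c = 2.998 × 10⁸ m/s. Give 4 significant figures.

Force is [E]/[L] = [E]²/(ℏc); restore (ℏc)⁻¹.
1 GeV² → 1/(ℏc) × (1 GeV in J)² = 8.114 × 10⁵ N.
Result: 0.785 × 8.114 × 10⁵ = 6.370 × 10⁵ N.

6.370 × 10⁵ N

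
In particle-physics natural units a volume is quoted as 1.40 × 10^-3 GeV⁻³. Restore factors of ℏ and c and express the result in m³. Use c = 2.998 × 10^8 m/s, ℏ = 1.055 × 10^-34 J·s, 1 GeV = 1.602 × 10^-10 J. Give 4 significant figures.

1.077 × 10^-50 m³

Volume is [L]³ = [E]⁻³·(ℏc)³.
1 GeV⁻³ → (ℏc)³ × (1 GeV in J)⁻³ = 7.696 × 10^-48 m³.
Result: 1.40 × 10^-3 × 7.696 × 10^-48 = 1.077 × 10^-50 m³.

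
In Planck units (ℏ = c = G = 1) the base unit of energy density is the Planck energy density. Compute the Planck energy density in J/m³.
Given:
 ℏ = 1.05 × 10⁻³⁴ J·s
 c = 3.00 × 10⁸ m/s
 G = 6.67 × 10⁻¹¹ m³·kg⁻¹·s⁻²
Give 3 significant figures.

4.68 × 10¹¹³ J/m³

u_P = c⁷/(ℏG²)
  = 2.19 × 10⁵⁹ / 4.67 × 10⁻⁵⁵
  = 4.68 × 10¹¹³ J/m³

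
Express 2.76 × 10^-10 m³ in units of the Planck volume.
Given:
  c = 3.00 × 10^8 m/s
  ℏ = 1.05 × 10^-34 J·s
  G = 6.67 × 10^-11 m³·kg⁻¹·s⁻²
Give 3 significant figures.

Planck volume: V_P = (ℏG/c³)^(3/2) = 4.18 × 10^-105 m³.
2.76 × 10^-10 / 4.18 × 10^-105 = 6.61 × 10^94

6.61 × 10^94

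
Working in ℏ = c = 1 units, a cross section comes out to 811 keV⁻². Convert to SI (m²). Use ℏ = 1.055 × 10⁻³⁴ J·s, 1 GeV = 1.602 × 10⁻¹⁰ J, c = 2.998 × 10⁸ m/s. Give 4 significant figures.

Area is [L]² = [E]⁻²·(ℏc)²; restore (ℏc)².
1 GeV⁻² → (ℏc)² × (1 GeV in J)⁻² = 3.898 × 10⁻³² m².
Convert the energy scale: 811 keV⁻² = 8.11 × 10¹⁴ GeV⁻².
Result: 8.11 × 10¹⁴ × 3.898 × 10⁻³² = 3.161 × 10⁻¹⁷ m².

3.161 × 10⁻¹⁷ m²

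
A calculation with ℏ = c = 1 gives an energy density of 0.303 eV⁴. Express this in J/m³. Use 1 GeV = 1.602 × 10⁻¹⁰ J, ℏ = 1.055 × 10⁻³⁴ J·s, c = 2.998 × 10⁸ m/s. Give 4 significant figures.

[E]/[L]³ = [E]⁴/(ℏc)³; restore (ℏc)⁻³.
1 GeV⁴ → 1/(ℏc)³ × (1 GeV in J)⁴ = 2.082 × 10³⁷ J/m³.
Convert the energy scale: 0.303 eV⁴ = 3.03 × 10⁻³⁷ GeV⁴.
Result: 3.03 × 10⁻³⁷ × 2.082 × 10³⁷ = 6.307 J/m³.

6.307 J/m³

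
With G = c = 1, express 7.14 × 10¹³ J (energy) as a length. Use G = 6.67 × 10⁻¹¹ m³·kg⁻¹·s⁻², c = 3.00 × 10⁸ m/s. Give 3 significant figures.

Energy → length via G/c⁴.
7.14 × 10¹³ J × (G/c⁴) = 5.88 × 10⁻³¹ m

5.88 × 10⁻³¹ m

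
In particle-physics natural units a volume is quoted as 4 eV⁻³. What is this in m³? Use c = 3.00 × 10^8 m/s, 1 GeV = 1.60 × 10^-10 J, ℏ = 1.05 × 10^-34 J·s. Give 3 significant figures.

Volume is [L]³ = [E]⁻³·(ℏc)³.
1 GeV⁻³ → (ℏc)³ × (1 GeV in J)⁻³ = 7.63 × 10^-48 m³.
Convert the energy scale: 4 eV⁻³ = 4.00 × 10^27 GeV⁻³.
Result: 4.00 × 10^27 × 7.63 × 10^-48 = 3.05 × 10^-20 m³.

3.05 × 10^-20 m³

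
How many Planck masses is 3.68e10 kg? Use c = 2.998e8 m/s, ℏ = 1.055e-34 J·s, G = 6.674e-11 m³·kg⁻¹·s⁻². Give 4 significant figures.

Planck mass: m_P = √(ℏc/G) = 2.177e-8 kg.
3.68e10 / 2.177e-8 = 1.690e18

1.690e18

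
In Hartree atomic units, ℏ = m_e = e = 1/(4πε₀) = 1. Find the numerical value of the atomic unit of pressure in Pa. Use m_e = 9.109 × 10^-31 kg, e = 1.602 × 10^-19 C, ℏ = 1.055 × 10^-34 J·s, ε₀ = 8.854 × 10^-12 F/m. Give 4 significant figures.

The unique combination of the constants set to 1 with dimensions of pressure is P_au = E_h/a₀³ = m_e⁴e¹⁰/((4πε₀)⁵ℏ⁸).
E_h = 4.354 × 10^-18 J
a₀ = 5.297 × 10^-11 m
E_h/a₀³ = 2.929 × 10^13 Pa

2.929 × 10^13 Pa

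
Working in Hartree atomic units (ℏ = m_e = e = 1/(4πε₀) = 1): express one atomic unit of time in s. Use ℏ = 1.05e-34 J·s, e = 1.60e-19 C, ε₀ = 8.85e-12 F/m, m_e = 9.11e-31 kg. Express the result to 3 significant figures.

Dimensional analysis gives τ_au = (4πε₀)²ℏ³/(m_e e⁴).
E_h = 4.38e-18 J
ℏ/E_h = 2.40e-17 s

2.40e-17 s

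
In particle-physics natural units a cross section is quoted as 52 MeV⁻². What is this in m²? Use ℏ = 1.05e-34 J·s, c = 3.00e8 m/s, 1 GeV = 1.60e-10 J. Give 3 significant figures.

2.02e-24 m²

Area is [L]² = [E]⁻²·(ℏc)²; restore (ℏc)².
1 GeV⁻² → (ℏc)² × (1 GeV in J)⁻² = 3.88e-32 m².
Convert the energy scale: 52 MeV⁻² = 5.20e7 GeV⁻².
Result: 5.20e7 × 3.88e-32 = 2.02e-24 m².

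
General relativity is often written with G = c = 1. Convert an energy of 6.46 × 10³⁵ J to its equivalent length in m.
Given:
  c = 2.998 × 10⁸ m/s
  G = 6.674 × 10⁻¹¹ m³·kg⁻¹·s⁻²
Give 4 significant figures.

Energy → length via G/c⁴.
6.46 × 10³⁵ J × (G/c⁴) = 5.337 × 10⁻⁹ m

5.337 × 10⁻⁹ m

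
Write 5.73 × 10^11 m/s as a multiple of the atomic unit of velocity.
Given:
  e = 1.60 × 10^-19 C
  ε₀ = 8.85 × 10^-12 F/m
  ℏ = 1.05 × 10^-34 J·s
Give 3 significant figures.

atomic unit of velocity: v_au = e²/(4πε₀ℏ) = 2.19 × 10^6 m/s.
5.73 × 10^11 / 2.19 × 10^6 = 2.61 × 10^5

2.61 × 10^5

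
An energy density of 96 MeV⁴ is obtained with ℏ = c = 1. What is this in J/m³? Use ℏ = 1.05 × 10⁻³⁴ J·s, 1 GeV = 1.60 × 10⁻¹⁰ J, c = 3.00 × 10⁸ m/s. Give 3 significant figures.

2.01 × 10²⁷ J/m³

[E]/[L]³ = [E]⁴/(ℏc)³; restore (ℏc)⁻³.
1 GeV⁴ → 1/(ℏc)³ × (1 GeV in J)⁴ = 2.10 × 10³⁷ J/m³.
Convert the energy scale: 96 MeV⁴ = 9.60 × 10⁻¹¹ GeV⁴.
Result: 9.60 × 10⁻¹¹ × 2.10 × 10³⁷ = 2.01 × 10²⁷ J/m³.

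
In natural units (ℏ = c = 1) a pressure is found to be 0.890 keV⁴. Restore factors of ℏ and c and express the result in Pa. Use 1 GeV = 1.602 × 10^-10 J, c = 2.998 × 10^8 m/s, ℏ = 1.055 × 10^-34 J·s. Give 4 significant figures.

1.853 × 10^13 Pa

Pressure is [E]/[L]³ = [E]⁴/(ℏc)³.
1 GeV⁴ → 1/(ℏc)³ × (1 GeV in J)⁴ = 2.082 × 10^37 Pa.
Convert the energy scale: 0.890 keV⁴ = 8.90 × 10^-25 GeV⁴.
Result: 8.90 × 10^-25 × 2.082 × 10^37 = 1.853 × 10^13 Pa.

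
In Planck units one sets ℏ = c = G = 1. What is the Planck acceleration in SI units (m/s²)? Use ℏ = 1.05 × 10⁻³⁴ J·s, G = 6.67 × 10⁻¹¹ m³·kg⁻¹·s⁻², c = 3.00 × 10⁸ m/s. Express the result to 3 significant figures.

5.59 × 10⁵¹ m/s²

a_P = √(c⁷/(ℏG))
  = √(3.12 × 10¹⁰³)
  = 5.59 × 10⁵¹ m/s²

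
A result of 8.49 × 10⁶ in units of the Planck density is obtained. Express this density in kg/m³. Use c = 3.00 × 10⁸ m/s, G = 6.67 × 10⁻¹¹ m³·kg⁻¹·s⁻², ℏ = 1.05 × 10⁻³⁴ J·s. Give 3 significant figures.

4.42 × 10¹⁰³ kg/m³

One Planck density: ρ_P = c⁵/(ℏG²) = 5.20 × 10⁹⁶ kg/m³.
8.49 × 10⁶ × 5.20 × 10⁹⁶ kg/m³ = 4.42 × 10¹⁰³ kg/m³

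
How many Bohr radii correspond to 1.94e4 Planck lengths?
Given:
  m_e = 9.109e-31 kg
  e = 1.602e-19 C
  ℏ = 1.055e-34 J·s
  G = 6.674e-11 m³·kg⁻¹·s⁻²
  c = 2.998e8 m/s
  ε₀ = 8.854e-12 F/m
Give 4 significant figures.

5.920e-21

Planck length: ℓ_P = √(ℏG/c³) = 1.616e-35 m
Bohr radius: a₀ = 4πε₀ℏ²/(m_e e²) = 5.297e-11 m
1.94e4 × 1.616e-35 / 5.297e-11 = 5.920e-21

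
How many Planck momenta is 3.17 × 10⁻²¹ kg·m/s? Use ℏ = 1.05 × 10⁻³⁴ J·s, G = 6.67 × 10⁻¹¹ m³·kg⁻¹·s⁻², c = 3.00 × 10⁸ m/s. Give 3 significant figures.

Planck momentum: p_P = √(ℏc³/G) = 6.52 kg·m/s.
3.17 × 10⁻²¹ / 6.52 = 4.86 × 10⁻²²

4.86 × 10⁻²²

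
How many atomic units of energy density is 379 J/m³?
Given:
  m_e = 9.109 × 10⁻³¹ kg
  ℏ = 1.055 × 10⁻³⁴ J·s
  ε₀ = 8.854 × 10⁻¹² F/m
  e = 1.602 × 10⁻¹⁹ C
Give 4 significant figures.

1.294 × 10⁻¹¹

atomic unit of energy density: u_au = E_h/a₀³ = m_e⁴e¹⁰/((4πε₀)⁵ℏ⁸) = 2.929 × 10¹³ J/m³.
379 / 2.929 × 10¹³ = 1.294 × 10⁻¹¹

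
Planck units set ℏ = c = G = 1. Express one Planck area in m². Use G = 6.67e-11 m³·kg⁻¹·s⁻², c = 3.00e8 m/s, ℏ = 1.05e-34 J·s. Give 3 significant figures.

2.59e-70 m²

From ℏ = c = G = 1 the area scale is A_P = ℏG/c³.
  = 7.00e-45 / 2.70e25
  = 2.59e-70 m²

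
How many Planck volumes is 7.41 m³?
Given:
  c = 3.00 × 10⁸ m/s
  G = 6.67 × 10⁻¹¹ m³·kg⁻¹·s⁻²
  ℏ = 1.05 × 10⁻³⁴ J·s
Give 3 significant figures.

1.77 × 10¹⁰⁵

Planck volume: V_P = (ℏG/c³)^(3/2) = 4.18 × 10⁻¹⁰⁵ m³.
7.41 / 4.18 × 10⁻¹⁰⁵ = 1.77 × 10¹⁰⁵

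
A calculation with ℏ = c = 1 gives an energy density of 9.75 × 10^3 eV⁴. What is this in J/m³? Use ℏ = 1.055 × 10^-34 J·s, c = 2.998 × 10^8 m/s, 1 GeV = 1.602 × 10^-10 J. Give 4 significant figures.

2.030 × 10^5 J/m³

[E]/[L]³ = [E]⁴/(ℏc)³; restore (ℏc)⁻³.
1 GeV⁴ → 1/(ℏc)³ × (1 GeV in J)⁴ = 2.082 × 10^37 J/m³.
Convert the energy scale: 9.75 × 10^3 eV⁴ = 9.75 × 10^-33 GeV⁴.
Result: 9.75 × 10^-33 × 2.082 × 10^37 = 2.030 × 10^5 J/m³.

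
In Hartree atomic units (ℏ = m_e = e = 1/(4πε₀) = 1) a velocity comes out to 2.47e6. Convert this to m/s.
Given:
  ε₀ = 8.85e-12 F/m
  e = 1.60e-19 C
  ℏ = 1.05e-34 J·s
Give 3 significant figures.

One atomic unit of velocity: v_au = e²/(4πε₀ℏ) = 2.19e6 m/s.
2.47e6 × 2.19e6 m/s = 5.41e12 m/s

5.41e12 m/s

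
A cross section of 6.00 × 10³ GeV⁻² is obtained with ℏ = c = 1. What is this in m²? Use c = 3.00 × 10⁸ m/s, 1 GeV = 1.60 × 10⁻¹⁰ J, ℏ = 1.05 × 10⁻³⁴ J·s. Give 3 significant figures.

Area is [L]² = [E]⁻²·(ℏc)²; restore (ℏc)².
1 GeV⁻² → (ℏc)² × (1 GeV in J)⁻² = 3.88 × 10⁻³² m².
Result: 6.00 × 10³ × 3.88 × 10⁻³² = 2.33 × 10⁻²⁸ m².

2.33 × 10⁻²⁸ m²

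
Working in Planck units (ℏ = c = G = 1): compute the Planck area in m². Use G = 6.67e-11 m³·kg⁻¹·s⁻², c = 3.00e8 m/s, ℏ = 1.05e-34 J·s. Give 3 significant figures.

2.59e-70 m²

Dimensional analysis gives A_P = ℏG/c³.
  = 7.00e-45 / 2.70e25
  = 2.59e-70 m²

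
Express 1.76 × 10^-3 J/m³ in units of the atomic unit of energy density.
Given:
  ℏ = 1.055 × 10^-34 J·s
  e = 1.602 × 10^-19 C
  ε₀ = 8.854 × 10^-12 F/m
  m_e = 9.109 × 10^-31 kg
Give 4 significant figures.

6.009 × 10^-17

atomic unit of energy density: u_au = E_h/a₀³ = m_e⁴e¹⁰/((4πε₀)⁵ℏ⁸) = 2.929 × 10^13 J/m³.
1.76 × 10^-3 / 2.929 × 10^13 = 6.009 × 10^-17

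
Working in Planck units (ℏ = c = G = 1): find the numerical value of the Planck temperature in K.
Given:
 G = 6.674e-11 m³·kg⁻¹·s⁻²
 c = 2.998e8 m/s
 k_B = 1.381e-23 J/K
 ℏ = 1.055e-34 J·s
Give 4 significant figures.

1.417e32 K

The unique combination of the constants set to 1 with dimensions of temperature is T_P = √(ℏc⁵/G) / k_B.
  = √(3.828e18) × 7.241e22
  = 1.417e32 K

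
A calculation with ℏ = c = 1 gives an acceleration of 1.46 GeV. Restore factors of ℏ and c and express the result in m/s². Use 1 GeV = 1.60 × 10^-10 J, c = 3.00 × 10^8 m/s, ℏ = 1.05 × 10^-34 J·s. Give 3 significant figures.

Acceleration is [L]/[T]² = c·[E]/ℏ.
1 GeV → c/ℏ × (1 GeV in J) = 4.57 × 10^32 m/s².
Result: 1.46 × 4.57 × 10^32 = 6.67 × 10^32 m/s².

6.67 × 10^32 m/s²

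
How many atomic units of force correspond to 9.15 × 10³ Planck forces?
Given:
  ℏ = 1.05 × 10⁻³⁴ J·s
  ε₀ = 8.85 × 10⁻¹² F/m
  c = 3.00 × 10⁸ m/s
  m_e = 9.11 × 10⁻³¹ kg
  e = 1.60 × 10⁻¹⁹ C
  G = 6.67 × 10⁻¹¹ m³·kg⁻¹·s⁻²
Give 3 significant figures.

Planck force: F_P = c⁴/G = 1.21 × 10⁴⁴ N
atomic unit of force: F_au = E_h/a₀ = m_e²e⁶/((4πε₀)³ℏ⁴) = 8.33 × 10⁻⁸ N
9.15 × 10³ × 1.21 × 10⁴⁴ / 8.33 × 10⁻⁸ = 1.33 × 10⁵⁵

1.33 × 10⁵⁵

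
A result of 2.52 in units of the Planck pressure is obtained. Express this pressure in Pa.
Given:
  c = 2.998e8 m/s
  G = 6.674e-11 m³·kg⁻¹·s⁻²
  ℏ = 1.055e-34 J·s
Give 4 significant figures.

1.167e114 Pa

One Planck pressure: p_P = c⁷/(ℏG²) = 4.632e113 Pa.
2.52 × 4.632e113 Pa = 1.167e114 Pa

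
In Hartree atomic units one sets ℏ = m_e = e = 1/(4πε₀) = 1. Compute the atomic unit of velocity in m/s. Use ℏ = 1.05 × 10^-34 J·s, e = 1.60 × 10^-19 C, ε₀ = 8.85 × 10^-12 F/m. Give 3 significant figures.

2.19 × 10^6 m/s

v_au = e²/(4πε₀ℏ)
  = 2.56 × 10^-38 / 1.17 × 10^-44
  = 2.19 × 10^6 m/s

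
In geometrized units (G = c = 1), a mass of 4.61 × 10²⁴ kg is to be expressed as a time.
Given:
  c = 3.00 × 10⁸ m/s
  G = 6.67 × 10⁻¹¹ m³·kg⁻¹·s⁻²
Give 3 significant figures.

1.14 × 10⁻¹¹ s

Mass → time via G/c³.
4.61 × 10²⁴ kg × (G/c³) = 1.14 × 10⁻¹¹ s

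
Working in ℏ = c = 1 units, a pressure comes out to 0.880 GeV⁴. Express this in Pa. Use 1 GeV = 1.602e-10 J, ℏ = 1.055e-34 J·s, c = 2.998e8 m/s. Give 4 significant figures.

Pressure is [E]/[L]³ = [E]⁴/(ℏc)³.
1 GeV⁴ → 1/(ℏc)³ × (1 GeV in J)⁴ = 2.082e37 Pa.
Result: 0.880 × 2.082e37 = 1.832e37 Pa.

1.832e37 Pa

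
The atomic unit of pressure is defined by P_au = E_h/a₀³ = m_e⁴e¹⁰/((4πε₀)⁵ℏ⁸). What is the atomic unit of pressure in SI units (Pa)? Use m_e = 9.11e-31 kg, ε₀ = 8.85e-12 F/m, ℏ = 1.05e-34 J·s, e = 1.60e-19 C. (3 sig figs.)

3.01e13 Pa

P_au = E_h/a₀³ = m_e⁴e¹⁰/((4πε₀)⁵ℏ⁸)
E_h = 4.38e-18 J
a₀ = 5.26e-11 m
E_h/a₀³ = 3.01e13 Pa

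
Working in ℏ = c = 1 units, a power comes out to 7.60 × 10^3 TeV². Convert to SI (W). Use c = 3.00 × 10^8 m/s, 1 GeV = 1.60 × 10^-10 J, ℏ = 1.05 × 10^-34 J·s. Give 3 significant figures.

Power is [E]/[T] = [E]²/ℏ.
1 GeV² → 1/ℏ × (1 GeV in J)² = 2.44 × 10^14 W.
Convert the energy scale: 7.60 × 10^3 TeV² = 7.60 × 10^9 GeV².
Result: 7.60 × 10^9 × 2.44 × 10^14 = 1.85 × 10^24 W.

1.85 × 10^24 W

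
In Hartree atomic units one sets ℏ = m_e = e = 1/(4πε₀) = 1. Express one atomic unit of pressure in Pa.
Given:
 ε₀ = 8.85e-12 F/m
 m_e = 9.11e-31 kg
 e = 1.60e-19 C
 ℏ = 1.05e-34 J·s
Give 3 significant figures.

P_au = E_h/a₀³ = m_e⁴e¹⁰/((4πε₀)⁵ℏ⁸)
E_h = 4.38e-18 J
a₀ = 5.26e-11 m
E_h/a₀³ = 3.01e13 Pa

3.01e13 Pa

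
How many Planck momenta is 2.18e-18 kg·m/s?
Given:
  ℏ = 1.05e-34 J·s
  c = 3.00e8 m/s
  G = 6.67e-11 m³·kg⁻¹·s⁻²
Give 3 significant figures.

Planck momentum: p_P = √(ℏc³/G) = 6.52 kg·m/s.
2.18e-18 / 6.52 = 3.34e-19

3.34e-19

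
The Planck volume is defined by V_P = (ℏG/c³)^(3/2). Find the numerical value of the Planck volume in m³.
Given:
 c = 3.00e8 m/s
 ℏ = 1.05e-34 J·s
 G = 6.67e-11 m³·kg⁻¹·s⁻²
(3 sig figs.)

V_P = (ℏG/c³)^(3/2)
  = √(1.75e-209)
  = 4.18e-105 m³

4.18e-105 m³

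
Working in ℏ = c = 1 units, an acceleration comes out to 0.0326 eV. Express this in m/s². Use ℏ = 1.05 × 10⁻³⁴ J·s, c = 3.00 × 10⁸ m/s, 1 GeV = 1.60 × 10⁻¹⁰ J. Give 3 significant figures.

1.49 × 10²² m/s²

Acceleration is [L]/[T]² = c·[E]/ℏ.
1 GeV → c/ℏ × (1 GeV in J) = 4.57 × 10³² m/s².
Convert the energy scale: 0.0326 eV = 3.26 × 10⁻¹¹ GeV.
Result: 3.26 × 10⁻¹¹ × 4.57 × 10³² = 1.49 × 10²² m/s².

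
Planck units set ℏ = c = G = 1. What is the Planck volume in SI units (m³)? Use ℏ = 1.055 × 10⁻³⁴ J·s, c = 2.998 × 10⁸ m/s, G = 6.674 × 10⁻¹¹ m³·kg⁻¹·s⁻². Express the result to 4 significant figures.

From ℏ = c = G = 1 the volume scale is V_P = (ℏG/c³)^(3/2).
  = √(1.784 × 10⁻²⁰⁹)
  = 4.224 × 10⁻¹⁰⁵ m³

4.224 × 10⁻¹⁰⁵ m³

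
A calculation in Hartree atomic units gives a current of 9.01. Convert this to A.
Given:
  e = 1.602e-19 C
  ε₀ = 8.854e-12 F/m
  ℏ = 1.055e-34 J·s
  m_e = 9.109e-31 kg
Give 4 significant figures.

One atomic unit of electric current: I_au = e E_h/ℏ = m_e e⁵/((4πε₀)²ℏ³) = 6.612e-3 A.
9.01 × 6.612e-3 A = 0.05957 A

0.05957 A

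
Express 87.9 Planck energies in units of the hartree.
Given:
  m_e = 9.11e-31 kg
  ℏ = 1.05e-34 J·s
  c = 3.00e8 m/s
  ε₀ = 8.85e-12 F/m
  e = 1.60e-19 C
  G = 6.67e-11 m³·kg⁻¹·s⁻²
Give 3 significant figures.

3.93e28

Planck energy: E_P = √(ℏc⁵/G) = 1.96e9 J
hartree: E_h = m_e e⁴/(4πε₀ℏ)² = 4.38e-18 J
87.9 × 1.96e9 / 4.38e-18 = 3.93e28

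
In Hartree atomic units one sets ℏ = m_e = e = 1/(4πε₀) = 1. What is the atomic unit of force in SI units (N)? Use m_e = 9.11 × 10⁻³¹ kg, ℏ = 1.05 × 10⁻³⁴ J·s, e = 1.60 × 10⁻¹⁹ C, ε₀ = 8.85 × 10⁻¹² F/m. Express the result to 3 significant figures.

F_au = E_h/a₀ = m_e²e⁶/((4πε₀)³ℏ⁴)
E_h = 4.38 × 10⁻¹⁸ J
a₀ = 5.26 × 10⁻¹¹ m
E_h/a₀ = 8.33 × 10⁻⁸ N

8.33 × 10⁻⁸ N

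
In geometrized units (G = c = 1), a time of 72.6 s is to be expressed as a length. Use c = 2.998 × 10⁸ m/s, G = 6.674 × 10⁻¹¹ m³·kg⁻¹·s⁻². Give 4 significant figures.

Time → length via c.
72.6 s × (c) = 2.177 × 10¹⁰ m

2.177 × 10¹⁰ m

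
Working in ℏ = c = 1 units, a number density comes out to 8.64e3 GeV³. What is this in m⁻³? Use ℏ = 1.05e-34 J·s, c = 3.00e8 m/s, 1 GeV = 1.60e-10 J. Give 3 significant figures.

Number density is [L]⁻³ = [E]³/(ℏc)³.
1 GeV³ → 1/(ℏc)³ × (1 GeV in J)³ = 1.31e47 m⁻³.
Result: 8.64e3 × 1.31e47 = 1.13e51 m⁻³.

1.13e51 m⁻³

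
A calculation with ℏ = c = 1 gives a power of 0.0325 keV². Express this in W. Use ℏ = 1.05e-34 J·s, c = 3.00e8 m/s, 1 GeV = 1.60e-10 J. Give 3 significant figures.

Power is [E]/[T] = [E]²/ℏ.
1 GeV² → 1/ℏ × (1 GeV in J)² = 2.44e14 W.
Convert the energy scale: 0.0325 keV² = 3.25e-14 GeV².
Result: 3.25e-14 × 2.44e14 = 7.92 W.

7.92 W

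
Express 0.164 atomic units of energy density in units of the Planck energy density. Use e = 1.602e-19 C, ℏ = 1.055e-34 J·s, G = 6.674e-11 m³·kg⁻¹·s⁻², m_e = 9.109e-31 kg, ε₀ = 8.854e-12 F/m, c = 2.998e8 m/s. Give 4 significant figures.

1.037e-101

atomic unit of energy density: u_au = E_h/a₀³ = m_e⁴e¹⁰/((4πε₀)⁵ℏ⁸) = 2.929e13 J/m³
Planck energy density: u_P = c⁷/(ℏG²) = 4.632e113 J/m³
0.164 × 2.929e13 / 4.632e113 = 1.037e-101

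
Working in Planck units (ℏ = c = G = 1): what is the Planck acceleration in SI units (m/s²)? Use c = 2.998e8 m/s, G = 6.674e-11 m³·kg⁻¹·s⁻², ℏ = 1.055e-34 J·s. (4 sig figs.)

5.560e51 m/s²

From ℏ = c = G = 1 the acceleration scale is a_P = √(c⁷/(ℏG)).
  = √(3.092e103)
  = 5.560e51 m/s²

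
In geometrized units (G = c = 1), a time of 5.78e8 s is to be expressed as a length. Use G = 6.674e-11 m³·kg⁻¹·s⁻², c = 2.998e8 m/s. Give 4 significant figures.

1.733e17 m

Time → length via c.
5.78e8 s × (c) = 1.733e17 m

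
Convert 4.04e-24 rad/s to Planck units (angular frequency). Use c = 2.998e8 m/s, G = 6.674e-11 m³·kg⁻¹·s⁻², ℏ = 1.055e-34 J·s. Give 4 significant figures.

Planck angular frequency: ω_P = √(c⁵/(ℏG)) = 1.855e43 rad/s.
4.04e-24 / 1.855e43 = 2.178e-67

2.178e-67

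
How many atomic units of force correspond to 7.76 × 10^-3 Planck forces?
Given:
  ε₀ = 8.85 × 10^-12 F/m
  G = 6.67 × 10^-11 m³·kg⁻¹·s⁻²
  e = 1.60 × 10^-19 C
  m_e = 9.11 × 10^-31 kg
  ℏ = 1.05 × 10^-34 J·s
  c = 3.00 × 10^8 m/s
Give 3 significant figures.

Planck force: F_P = c⁴/G = 1.21 × 10^44 N
atomic unit of force: F_au = E_h/a₀ = m_e²e⁶/((4πε₀)³ℏ⁴) = 8.33 × 10^-8 N
7.76 × 10^-3 × 1.21 × 10^44 / 8.33 × 10^-8 = 1.13 × 10^49

1.13 × 10^49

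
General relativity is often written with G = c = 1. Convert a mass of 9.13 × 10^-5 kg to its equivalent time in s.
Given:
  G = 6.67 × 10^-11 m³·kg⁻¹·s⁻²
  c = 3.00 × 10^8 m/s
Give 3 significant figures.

Mass → time via G/c³.
9.13 × 10^-5 kg × (G/c³) = 2.26 × 10^-40 s

2.26 × 10^-40 s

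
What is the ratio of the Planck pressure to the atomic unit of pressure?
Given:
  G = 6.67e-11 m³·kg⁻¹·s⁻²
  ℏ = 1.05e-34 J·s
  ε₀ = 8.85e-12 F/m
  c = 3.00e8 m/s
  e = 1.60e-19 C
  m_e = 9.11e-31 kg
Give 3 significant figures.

1.55e100

Planck pressure: p_P = c⁷/(ℏG²) = 4.68e113 Pa
atomic unit of pressure: P_au = E_h/a₀³ = m_e⁴e¹⁰/((4πε₀)⁵ℏ⁸) = 3.01e13 Pa
ratio = 4.68e113 / 3.01e13 = 1.55e100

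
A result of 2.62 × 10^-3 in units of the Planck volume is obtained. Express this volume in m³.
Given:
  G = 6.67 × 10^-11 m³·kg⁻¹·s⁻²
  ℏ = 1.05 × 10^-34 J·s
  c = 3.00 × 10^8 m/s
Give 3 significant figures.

One Planck volume: V_P = (ℏG/c³)^(3/2) = 4.18 × 10^-105 m³.
2.62 × 10^-3 × 4.18 × 10^-105 m³ = 1.09 × 10^-107 m³

1.09 × 10^-107 m³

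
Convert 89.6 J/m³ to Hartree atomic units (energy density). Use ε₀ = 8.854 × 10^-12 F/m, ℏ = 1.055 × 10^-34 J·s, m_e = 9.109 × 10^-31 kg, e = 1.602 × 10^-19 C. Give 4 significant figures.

atomic unit of energy density: u_au = E_h/a₀³ = m_e⁴e¹⁰/((4πε₀)⁵ℏ⁸) = 2.929 × 10^13 J/m³.
89.6 / 2.929 × 10^13 = 3.059 × 10^-12

3.059 × 10^-12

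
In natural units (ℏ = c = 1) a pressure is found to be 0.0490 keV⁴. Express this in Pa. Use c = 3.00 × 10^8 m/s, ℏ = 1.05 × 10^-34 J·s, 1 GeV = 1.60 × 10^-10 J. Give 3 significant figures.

Pressure is [E]/[L]³ = [E]⁴/(ℏc)³.
1 GeV⁴ → 1/(ℏc)³ × (1 GeV in J)⁴ = 2.10 × 10^37 Pa.
Convert the energy scale: 0.0490 keV⁴ = 4.90 × 10^-26 GeV⁴.
Result: 4.90 × 10^-26 × 2.10 × 10^37 = 1.03 × 10^12 Pa.

1.03 × 10^12 Pa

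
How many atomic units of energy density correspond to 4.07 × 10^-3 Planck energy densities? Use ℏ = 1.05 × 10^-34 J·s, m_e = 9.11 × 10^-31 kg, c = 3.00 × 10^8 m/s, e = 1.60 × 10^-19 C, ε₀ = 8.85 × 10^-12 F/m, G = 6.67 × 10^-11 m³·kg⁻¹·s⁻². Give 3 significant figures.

6.32 × 10^97

Planck energy density: u_P = c⁷/(ℏG²) = 4.68 × 10^113 J/m³
atomic unit of energy density: u_au = E_h/a₀³ = m_e⁴e¹⁰/((4πε₀)⁵ℏ⁸) = 3.01 × 10^13 J/m³
4.07 × 10^-3 × 4.68 × 10^113 / 3.01 × 10^13 = 6.32 × 10^97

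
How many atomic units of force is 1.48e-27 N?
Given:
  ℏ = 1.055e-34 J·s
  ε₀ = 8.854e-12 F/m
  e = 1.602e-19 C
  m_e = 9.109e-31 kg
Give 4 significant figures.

1.801e-20

atomic unit of force: F_au = E_h/a₀ = m_e²e⁶/((4πε₀)³ℏ⁴) = 8.220e-8 N.
1.48e-27 / 8.220e-8 = 1.801e-20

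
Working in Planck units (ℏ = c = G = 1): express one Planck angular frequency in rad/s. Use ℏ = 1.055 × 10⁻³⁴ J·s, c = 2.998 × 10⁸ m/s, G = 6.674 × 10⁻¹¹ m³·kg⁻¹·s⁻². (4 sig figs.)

1.855 × 10⁴³ rad/s

From ℏ = c = G = 1 the angular frequency scale is ω_P = √(c⁵/(ℏG)).
  = √(3.440 × 10⁸⁶)
  = 1.855 × 10⁴³ rad/s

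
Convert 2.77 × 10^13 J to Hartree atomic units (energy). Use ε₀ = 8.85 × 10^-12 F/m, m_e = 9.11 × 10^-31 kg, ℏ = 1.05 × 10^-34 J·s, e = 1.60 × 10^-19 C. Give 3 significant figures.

hartree: E_h = m_e e⁴/(4πε₀ℏ)² = 4.38 × 10^-18 J.
2.77 × 10^13 / 4.38 × 10^-18 = 6.33 × 10^30

6.33 × 10^30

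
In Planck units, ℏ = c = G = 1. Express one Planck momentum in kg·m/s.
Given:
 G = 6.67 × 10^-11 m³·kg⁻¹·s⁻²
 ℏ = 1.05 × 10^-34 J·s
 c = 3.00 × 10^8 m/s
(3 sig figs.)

The unique combination of the constants set to 1 with dimensions of momentum is p_P = √(ℏc³/G).
  = √(42.5)
  = 6.52 kg·m/s

6.52 kg·m/s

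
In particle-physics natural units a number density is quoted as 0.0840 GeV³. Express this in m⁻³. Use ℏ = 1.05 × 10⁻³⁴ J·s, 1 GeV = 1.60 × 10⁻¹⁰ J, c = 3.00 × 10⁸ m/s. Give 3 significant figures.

Number density is [L]⁻³ = [E]³/(ℏc)³.
1 GeV³ → 1/(ℏc)³ × (1 GeV in J)³ = 1.31 × 10⁴⁷ m⁻³.
Result: 0.0840 × 1.31 × 10⁴⁷ = 1.10 × 10⁴⁶ m⁻³.

1.10 × 10⁴⁶ m⁻³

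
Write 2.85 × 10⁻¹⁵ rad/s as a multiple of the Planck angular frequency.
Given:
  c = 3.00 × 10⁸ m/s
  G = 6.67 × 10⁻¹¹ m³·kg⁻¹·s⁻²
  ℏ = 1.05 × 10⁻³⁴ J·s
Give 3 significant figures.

Planck angular frequency: ω_P = √(c⁵/(ℏG)) = 1.86 × 10⁴³ rad/s.
2.85 × 10⁻¹⁵ / 1.86 × 10⁴³ = 1.53 × 10⁻⁵⁸

1.53 × 10⁻⁵⁸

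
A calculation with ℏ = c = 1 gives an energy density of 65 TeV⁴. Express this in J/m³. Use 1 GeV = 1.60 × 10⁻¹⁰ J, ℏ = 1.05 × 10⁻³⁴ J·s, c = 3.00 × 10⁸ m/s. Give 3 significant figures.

1.36 × 10⁵¹ J/m³

[E]/[L]³ = [E]⁴/(ℏc)³; restore (ℏc)⁻³.
1 GeV⁴ → 1/(ℏc)³ × (1 GeV in J)⁴ = 2.10 × 10³⁷ J/m³.
Convert the energy scale: 65 TeV⁴ = 6.50 × 10¹³ GeV⁴.
Result: 6.50 × 10¹³ × 2.10 × 10³⁷ = 1.36 × 10⁵¹ J/m³.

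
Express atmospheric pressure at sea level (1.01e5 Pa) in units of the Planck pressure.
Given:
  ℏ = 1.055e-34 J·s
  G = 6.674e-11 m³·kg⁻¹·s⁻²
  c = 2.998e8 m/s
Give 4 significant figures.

2.180e-109

Planck pressure: p_P = c⁷/(ℏG²) = 4.632e113 Pa.
1.01e5 / 4.632e113 = 2.180e-109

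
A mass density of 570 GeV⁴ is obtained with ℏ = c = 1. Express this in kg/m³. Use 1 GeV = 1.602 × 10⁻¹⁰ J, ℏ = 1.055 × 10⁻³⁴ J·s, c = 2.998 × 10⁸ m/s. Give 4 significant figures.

Mass density is [E]/(c²[L]³) = [E]⁴/(ℏ³c⁵).
1 GeV⁴ → 1/(ℏ³c⁵) × (1 GeV in J)⁴ = 2.316 × 10²⁰ kg/m³.
Result: 570 × 2.316 × 10²⁰ = 1.320 × 10²³ kg/m³.

1.320 × 10²³ kg/m³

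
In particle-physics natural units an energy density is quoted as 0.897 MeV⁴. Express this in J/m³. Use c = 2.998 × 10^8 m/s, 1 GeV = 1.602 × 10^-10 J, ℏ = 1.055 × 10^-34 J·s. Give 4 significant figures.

1.867 × 10^25 J/m³

[E]/[L]³ = [E]⁴/(ℏc)³; restore (ℏc)⁻³.
1 GeV⁴ → 1/(ℏc)³ × (1 GeV in J)⁴ = 2.082 × 10^37 J/m³.
Convert the energy scale: 0.897 MeV⁴ = 8.97 × 10^-13 GeV⁴.
Result: 8.97 × 10^-13 × 2.082 × 10^37 = 1.867 × 10^25 J/m³.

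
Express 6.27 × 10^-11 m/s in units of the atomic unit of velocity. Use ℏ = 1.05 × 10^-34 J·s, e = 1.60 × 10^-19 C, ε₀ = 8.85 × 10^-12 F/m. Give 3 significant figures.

2.86 × 10^-17

atomic unit of velocity: v_au = e²/(4πε₀ℏ) = 2.19 × 10^6 m/s.
6.27 × 10^-11 / 2.19 × 10^6 = 2.86 × 10^-17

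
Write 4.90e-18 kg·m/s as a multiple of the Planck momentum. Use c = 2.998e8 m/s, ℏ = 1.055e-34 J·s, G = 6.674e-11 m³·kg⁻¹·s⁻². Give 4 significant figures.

7.508e-19

Planck momentum: p_P = √(ℏc³/G) = 6.527 kg·m/s.
4.90e-18 / 6.527 = 7.508e-19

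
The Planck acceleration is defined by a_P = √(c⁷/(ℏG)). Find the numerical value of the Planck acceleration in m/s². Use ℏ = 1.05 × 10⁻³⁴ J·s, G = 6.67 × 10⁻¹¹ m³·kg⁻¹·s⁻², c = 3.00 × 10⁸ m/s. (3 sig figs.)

5.59 × 10⁵¹ m/s²

a_P = √(c⁷/(ℏG))
  = √(3.12 × 10¹⁰³)
  = 5.59 × 10⁵¹ m/s²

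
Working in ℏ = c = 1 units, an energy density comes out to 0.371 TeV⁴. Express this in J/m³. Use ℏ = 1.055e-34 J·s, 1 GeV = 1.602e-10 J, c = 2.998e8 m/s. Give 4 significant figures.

[E]/[L]³ = [E]⁴/(ℏc)³; restore (ℏc)⁻³.
1 GeV⁴ → 1/(ℏc)³ × (1 GeV in J)⁴ = 2.082e37 J/m³.
Convert the energy scale: 0.371 TeV⁴ = 3.71e11 GeV⁴.
Result: 3.71e11 × 2.082e37 = 7.723e48 J/m³.

7.723e48 J/m³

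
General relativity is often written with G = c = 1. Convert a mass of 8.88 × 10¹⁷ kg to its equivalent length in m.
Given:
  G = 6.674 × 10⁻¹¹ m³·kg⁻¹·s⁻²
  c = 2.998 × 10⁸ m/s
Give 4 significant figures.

In G = c = 1 units mass has dimensions of length; the conversion factor is G/c².
8.88 × 10¹⁷ kg × (G/c²) = 6.594 × 10⁻¹⁰ m

6.594 × 10⁻¹⁰ m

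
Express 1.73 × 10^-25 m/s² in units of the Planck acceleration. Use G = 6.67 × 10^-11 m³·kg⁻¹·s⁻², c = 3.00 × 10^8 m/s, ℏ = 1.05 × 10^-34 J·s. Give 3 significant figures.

3.10 × 10^-77

Planck acceleration: a_P = √(c⁷/(ℏG)) = 5.59 × 10^51 m/s².
1.73 × 10^-25 / 5.59 × 10^51 = 3.10 × 10^-77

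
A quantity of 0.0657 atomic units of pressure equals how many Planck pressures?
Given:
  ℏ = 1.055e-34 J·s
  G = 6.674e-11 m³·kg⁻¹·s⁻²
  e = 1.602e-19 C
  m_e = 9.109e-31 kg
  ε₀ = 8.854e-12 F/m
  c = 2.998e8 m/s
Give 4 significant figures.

atomic unit of pressure: P_au = E_h/a₀³ = m_e⁴e¹⁰/((4πε₀)⁵ℏ⁸) = 2.929e13 Pa
Planck pressure: p_P = c⁷/(ℏG²) = 4.632e113 Pa
0.0657 × 2.929e13 / 4.632e113 = 4.154e-102

4.154e-102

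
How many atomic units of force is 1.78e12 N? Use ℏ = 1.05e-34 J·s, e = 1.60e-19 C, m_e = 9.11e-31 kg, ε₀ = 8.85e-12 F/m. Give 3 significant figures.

2.14e19

atomic unit of force: F_au = E_h/a₀ = m_e²e⁶/((4πε₀)³ℏ⁴) = 8.33e-8 N.
1.78e12 / 8.33e-8 = 2.14e19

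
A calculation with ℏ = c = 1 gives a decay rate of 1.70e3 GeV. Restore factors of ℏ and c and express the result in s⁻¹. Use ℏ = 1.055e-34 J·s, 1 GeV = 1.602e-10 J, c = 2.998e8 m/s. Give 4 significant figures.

2.581e27 s⁻¹

A rate is [E]/ℏ; divide by ℏ.
1 GeV → 1/ℏ × (1 GeV in J) = 1.518e24 s⁻¹.
Result: 1.70e3 × 1.518e24 = 2.581e27 s⁻¹.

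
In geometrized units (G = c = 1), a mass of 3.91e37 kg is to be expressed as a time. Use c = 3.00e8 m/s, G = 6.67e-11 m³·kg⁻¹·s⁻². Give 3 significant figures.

96.6 s

Mass → time via G/c³.
3.91e37 kg × (G/c³) = 96.6 s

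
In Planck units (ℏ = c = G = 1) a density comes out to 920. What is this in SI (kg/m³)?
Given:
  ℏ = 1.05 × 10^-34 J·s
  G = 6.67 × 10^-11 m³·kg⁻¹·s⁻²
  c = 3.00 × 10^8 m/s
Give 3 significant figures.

One Planck density: ρ_P = c⁵/(ℏG²) = 5.20 × 10^96 kg/m³.
920 × 5.20 × 10^96 kg/m³ = 4.79 × 10^99 kg/m³

4.79 × 10^99 kg/m³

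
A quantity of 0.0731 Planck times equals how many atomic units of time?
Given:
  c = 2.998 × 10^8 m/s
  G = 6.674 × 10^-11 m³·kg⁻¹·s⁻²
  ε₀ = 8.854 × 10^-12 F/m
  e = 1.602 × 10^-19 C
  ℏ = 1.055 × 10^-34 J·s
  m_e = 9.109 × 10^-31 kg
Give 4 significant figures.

1.627 × 10^-28

Planck time: t_P = √(ℏG/c⁵) = 5.392 × 10^-44 s
atomic unit of time: τ_au = (4πε₀)²ℏ³/(m_e e⁴) = 2.423 × 10^-17 s
0.0731 × 5.392 × 10^-44 / 2.423 × 10^-17 = 1.627 × 10^-28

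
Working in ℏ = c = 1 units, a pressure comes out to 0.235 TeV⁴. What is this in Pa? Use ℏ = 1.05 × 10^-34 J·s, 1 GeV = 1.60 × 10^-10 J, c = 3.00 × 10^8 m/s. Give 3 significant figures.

Pressure is [E]/[L]³ = [E]⁴/(ℏc)³.
1 GeV⁴ → 1/(ℏc)³ × (1 GeV in J)⁴ = 2.10 × 10^37 Pa.
Convert the energy scale: 0.235 TeV⁴ = 2.35 × 10^11 GeV⁴.
Result: 2.35 × 10^11 × 2.10 × 10^37 = 4.93 × 10^48 Pa.

4.93 × 10^48 Pa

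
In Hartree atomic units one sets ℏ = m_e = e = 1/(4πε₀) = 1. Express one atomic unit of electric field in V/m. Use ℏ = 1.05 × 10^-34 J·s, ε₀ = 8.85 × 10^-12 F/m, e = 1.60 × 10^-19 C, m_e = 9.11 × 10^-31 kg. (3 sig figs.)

5.20 × 10^11 V/m

E_au = E_h/(e a₀) = m_e²e⁵/((4πε₀)³ℏ⁴)
E_h = 4.38 × 10^-18 J
a₀ = 5.26 × 10^-11 m
E_h/(e·a₀) = 5.20 × 10^11 V/m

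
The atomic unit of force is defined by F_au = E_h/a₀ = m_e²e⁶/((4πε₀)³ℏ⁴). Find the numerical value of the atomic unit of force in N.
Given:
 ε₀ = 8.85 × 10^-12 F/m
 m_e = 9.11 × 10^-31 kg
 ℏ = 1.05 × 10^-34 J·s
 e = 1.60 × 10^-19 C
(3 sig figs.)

F_au = E_h/a₀ = m_e²e⁶/((4πε₀)³ℏ⁴)
E_h = 4.38 × 10^-18 J
a₀ = 5.26 × 10^-11 m
E_h/a₀ = 8.33 × 10^-8 N

8.33 × 10^-8 N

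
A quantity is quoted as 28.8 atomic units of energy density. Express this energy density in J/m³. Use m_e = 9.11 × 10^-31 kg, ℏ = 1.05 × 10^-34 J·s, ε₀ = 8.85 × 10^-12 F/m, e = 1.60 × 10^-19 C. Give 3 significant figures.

One atomic unit of energy density: u_au = E_h/a₀³ = m_e⁴e¹⁰/((4πε₀)⁵ℏ⁸) = 3.01 × 10^13 J/m³.
28.8 × 3.01 × 10^13 J/m³ = 8.68 × 10^14 J/m³

8.68 × 10^14 J/m³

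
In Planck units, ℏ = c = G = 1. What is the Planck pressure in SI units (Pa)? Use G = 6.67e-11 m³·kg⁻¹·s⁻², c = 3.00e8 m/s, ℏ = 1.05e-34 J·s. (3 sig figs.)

From ℏ = c = G = 1 the pressure scale is p_P = c⁷/(ℏG²).
  = 2.19e59 / 4.67e-55
  = 4.68e113 Pa

4.68e113 Pa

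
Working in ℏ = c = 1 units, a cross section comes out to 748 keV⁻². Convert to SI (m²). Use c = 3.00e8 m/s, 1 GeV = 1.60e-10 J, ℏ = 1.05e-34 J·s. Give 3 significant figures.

Area is [L]² = [E]⁻²·(ℏc)²; restore (ℏc)².
1 GeV⁻² → (ℏc)² × (1 GeV in J)⁻² = 3.88e-32 m².
Convert the energy scale: 748 keV⁻² = 7.48e14 GeV⁻².
Result: 7.48e14 × 3.88e-32 = 2.90e-17 m².

2.90e-17 m²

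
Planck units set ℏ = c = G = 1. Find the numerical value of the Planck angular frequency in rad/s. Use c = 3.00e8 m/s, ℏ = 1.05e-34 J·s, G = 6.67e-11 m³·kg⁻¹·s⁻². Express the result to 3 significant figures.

The unique combination of the constants set to 1 with dimensions of angular frequency is ω_P = √(c⁵/(ℏG)).
  = √(3.47e86)
  = 1.86e43 rad/s

1.86e43 rad/s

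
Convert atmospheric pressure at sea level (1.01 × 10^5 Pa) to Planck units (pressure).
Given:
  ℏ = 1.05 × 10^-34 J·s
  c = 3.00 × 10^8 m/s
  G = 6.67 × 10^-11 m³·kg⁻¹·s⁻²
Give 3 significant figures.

2.16 × 10^-109

Planck pressure: p_P = c⁷/(ℏG²) = 4.68 × 10^113 Pa.
1.01 × 10^5 / 4.68 × 10^113 = 2.16 × 10^-109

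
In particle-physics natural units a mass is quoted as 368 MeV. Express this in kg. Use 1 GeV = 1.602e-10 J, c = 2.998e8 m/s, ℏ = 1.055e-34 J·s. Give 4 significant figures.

6.559e-28 kg

Mass is [E]/c²; divide by c².
1 GeV → 1/c² × (1 GeV in J) = 1.782e-27 kg.
Convert the energy scale: 368 MeV = 0.368 GeV.
Result: 0.368 × 1.782e-27 = 6.559e-28 kg.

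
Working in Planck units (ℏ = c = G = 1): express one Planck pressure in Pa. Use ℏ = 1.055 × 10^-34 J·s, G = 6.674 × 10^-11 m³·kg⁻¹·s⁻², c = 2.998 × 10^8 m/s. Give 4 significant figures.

4.632 × 10^113 Pa

From ℏ = c = G = 1 the pressure scale is p_P = c⁷/(ℏG²).
  = 2.177 × 10^59 / 4.699 × 10^-55
  = 4.632 × 10^113 Pa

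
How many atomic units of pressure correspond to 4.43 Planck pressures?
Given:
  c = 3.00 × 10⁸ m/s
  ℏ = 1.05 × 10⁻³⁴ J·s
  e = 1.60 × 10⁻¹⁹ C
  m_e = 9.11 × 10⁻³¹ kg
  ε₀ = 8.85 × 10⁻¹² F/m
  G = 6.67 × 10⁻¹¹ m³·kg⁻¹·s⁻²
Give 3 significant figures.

Planck pressure: p_P = c⁷/(ℏG²) = 4.68 × 10¹¹³ Pa
atomic unit of pressure: P_au = E_h/a₀³ = m_e⁴e¹⁰/((4πε₀)⁵ℏ⁸) = 3.01 × 10¹³ Pa
4.43 × 4.68 × 10¹¹³ / 3.01 × 10¹³ = 6.88 × 10¹⁰⁰

6.88 × 10¹⁰⁰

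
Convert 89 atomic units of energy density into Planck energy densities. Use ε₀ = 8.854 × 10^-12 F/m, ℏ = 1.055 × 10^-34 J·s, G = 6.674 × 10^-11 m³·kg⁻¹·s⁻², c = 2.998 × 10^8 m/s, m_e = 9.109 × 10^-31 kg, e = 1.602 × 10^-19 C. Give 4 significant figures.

5.628 × 10^-99

atomic unit of energy density: u_au = E_h/a₀³ = m_e⁴e¹⁰/((4πε₀)⁵ℏ⁸) = 2.929 × 10^13 J/m³
Planck energy density: u_P = c⁷/(ℏG²) = 4.632 × 10^113 J/m³
89 × 2.929 × 10^13 / 4.632 × 10^113 = 5.628 × 10^-99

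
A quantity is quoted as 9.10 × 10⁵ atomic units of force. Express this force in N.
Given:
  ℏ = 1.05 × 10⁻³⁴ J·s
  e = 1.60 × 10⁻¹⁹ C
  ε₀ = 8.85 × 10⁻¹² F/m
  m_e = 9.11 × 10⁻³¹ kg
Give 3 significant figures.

One atomic unit of force: F_au = E_h/a₀ = m_e²e⁶/((4πε₀)³ℏ⁴) = 8.33 × 10⁻⁸ N.
9.10 × 10⁵ × 8.33 × 10⁻⁸ N = 0.0758 N

0.0758 N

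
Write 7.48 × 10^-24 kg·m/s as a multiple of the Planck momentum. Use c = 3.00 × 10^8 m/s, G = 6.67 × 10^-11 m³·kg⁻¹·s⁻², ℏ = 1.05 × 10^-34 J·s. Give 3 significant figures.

1.15 × 10^-24

Planck momentum: p_P = √(ℏc³/G) = 6.52 kg·m/s.
7.48 × 10^-24 / 6.52 = 1.15 × 10^-24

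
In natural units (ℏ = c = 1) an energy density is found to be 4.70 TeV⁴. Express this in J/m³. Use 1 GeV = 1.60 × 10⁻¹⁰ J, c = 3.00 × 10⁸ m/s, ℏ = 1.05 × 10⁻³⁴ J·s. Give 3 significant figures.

9.85 × 10⁴⁹ J/m³

[E]/[L]³ = [E]⁴/(ℏc)³; restore (ℏc)⁻³.
1 GeV⁴ → 1/(ℏc)³ × (1 GeV in J)⁴ = 2.10 × 10³⁷ J/m³.
Convert the energy scale: 4.70 TeV⁴ = 4.70 × 10¹² GeV⁴.
Result: 4.70 × 10¹² × 2.10 × 10³⁷ = 9.85 × 10⁴⁹ J/m³.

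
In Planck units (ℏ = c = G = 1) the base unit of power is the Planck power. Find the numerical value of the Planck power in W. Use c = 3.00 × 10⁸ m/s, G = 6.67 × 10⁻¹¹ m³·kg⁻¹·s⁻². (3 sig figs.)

3.64 × 10⁵² W

P_P = c⁵/G
  = 2.43 × 10⁴² / 6.67 × 10⁻¹¹
  = 3.64 × 10⁵² W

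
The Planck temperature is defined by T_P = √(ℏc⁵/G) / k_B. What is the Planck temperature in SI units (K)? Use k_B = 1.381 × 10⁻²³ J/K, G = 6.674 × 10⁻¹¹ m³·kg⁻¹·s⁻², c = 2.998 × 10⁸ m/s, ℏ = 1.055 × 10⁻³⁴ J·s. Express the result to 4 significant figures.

T_P = √(ℏc⁵/G) / k_B
  = √(3.828 × 10¹⁸) × 7.241 × 10²²
  = 1.417 × 10³² K

1.417 × 10³² K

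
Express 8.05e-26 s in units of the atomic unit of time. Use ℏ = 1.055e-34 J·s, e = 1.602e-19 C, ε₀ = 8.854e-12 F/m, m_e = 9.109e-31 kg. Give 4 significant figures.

atomic unit of time: τ_au = (4πε₀)²ℏ³/(m_e e⁴) = 2.423e-17 s.
8.05e-26 / 2.423e-17 = 3.322e-9

3.322e-9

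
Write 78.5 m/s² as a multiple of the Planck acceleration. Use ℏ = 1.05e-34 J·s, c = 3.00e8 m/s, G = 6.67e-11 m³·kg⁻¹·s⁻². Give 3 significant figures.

1.40e-50

Planck acceleration: a_P = √(c⁷/(ℏG)) = 5.59e51 m/s².
78.5 / 5.59e51 = 1.40e-50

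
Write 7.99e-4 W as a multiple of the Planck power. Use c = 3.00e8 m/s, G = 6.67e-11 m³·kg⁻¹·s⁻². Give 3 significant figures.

Planck power: P_P = c⁵/G = 3.64e52 W.
7.99e-4 / 3.64e52 = 2.19e-56

2.19e-56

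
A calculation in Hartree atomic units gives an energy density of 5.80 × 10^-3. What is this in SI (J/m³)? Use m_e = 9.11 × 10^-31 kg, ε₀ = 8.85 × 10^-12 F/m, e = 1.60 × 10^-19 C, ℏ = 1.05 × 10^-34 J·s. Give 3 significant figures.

1.75 × 10^11 J/m³

One atomic unit of energy density: u_au = E_h/a₀³ = m_e⁴e¹⁰/((4πε₀)⁵ℏ⁸) = 3.01 × 10^13 J/m³.
5.80 × 10^-3 × 3.01 × 10^13 J/m³ = 1.75 × 10^11 J/m³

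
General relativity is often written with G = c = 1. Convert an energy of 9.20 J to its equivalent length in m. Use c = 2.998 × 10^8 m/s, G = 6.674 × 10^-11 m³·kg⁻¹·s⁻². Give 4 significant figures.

Energy → length via G/c⁴.
9.20 J × (G/c⁴) = 7.601 × 10^-44 m

7.601 × 10^-44 m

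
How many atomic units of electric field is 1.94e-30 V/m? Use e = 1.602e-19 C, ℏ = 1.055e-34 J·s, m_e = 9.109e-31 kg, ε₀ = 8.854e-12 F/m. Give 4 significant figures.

atomic unit of electric field: E_au = E_h/(e a₀) = m_e²e⁵/((4πε₀)³ℏ⁴) = 5.131e11 V/m.
1.94e-30 / 5.131e11 = 3.781e-42

3.781e-42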